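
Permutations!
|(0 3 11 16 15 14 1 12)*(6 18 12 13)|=|(0 3 11 16 15 14 1 13 6 18 12)|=11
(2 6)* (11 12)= [0, 1, 6, 3, 4, 5, 2, 7, 8, 9, 10, 12, 11]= (2 6)(11 12)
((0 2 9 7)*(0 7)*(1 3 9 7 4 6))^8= ((0 2 7 4 6 1 3 9))^8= (9)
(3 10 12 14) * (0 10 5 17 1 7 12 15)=(0 10 15)(1 7 12 14 3 5 17)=[10, 7, 2, 5, 4, 17, 6, 12, 8, 9, 15, 11, 14, 13, 3, 0, 16, 1]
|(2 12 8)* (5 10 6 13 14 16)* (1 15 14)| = 24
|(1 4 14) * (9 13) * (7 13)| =3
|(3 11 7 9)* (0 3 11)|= 6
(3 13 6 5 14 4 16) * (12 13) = (3 12 13 6 5 14 4 16) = [0, 1, 2, 12, 16, 14, 5, 7, 8, 9, 10, 11, 13, 6, 4, 15, 3]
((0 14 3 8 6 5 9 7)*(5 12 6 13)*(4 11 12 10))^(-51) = (0 5 3 7 13 14 9 8)(4 10 6 12 11)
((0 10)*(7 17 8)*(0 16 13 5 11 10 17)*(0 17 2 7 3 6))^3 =(0 17 6 7 3 2 8)(5 16 11 13 10)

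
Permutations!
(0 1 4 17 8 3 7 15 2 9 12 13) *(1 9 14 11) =[9, 4, 14, 7, 17, 5, 6, 15, 3, 12, 10, 1, 13, 0, 11, 2, 16, 8] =(0 9 12 13)(1 4 17 8 3 7 15 2 14 11)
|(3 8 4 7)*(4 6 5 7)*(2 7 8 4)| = |(2 7 3 4)(5 8 6)| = 12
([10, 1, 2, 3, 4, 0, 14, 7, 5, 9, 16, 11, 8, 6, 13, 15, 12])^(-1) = (0 5 8 12 16 10)(6 13 14)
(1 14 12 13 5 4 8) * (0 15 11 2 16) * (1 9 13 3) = (0 15 11 2 16)(1 14 12 3)(4 8 9 13 5) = [15, 14, 16, 1, 8, 4, 6, 7, 9, 13, 10, 2, 3, 5, 12, 11, 0]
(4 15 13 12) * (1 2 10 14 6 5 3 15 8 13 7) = (1 2 10 14 6 5 3 15 7)(4 8 13 12) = [0, 2, 10, 15, 8, 3, 5, 1, 13, 9, 14, 11, 4, 12, 6, 7]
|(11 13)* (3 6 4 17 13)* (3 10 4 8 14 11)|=9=|(3 6 8 14 11 10 4 17 13)|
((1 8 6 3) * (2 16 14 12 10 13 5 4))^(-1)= (1 3 6 8)(2 4 5 13 10 12 14 16)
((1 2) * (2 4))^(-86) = ((1 4 2))^(-86) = (1 4 2)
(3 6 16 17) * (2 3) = (2 3 6 16 17) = [0, 1, 3, 6, 4, 5, 16, 7, 8, 9, 10, 11, 12, 13, 14, 15, 17, 2]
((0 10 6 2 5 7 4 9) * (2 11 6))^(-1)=(0 9 4 7 5 2 10)(6 11)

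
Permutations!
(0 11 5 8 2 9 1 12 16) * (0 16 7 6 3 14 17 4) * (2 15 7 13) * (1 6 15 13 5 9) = (0 11 9 6 3 14 17 4)(1 12 5 8 13 2)(7 15) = [11, 12, 1, 14, 0, 8, 3, 15, 13, 6, 10, 9, 5, 2, 17, 7, 16, 4]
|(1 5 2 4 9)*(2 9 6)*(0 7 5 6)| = 8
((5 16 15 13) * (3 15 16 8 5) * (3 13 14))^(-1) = ((16)(3 15 14)(5 8))^(-1) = (16)(3 14 15)(5 8)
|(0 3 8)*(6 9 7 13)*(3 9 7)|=|(0 9 3 8)(6 7 13)|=12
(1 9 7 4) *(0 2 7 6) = (0 2 7 4 1 9 6) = [2, 9, 7, 3, 1, 5, 0, 4, 8, 6]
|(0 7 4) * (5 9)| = 6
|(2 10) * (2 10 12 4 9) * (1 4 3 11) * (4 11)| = |(1 11)(2 12 3 4 9)| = 10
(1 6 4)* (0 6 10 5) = [6, 10, 2, 3, 1, 0, 4, 7, 8, 9, 5] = (0 6 4 1 10 5)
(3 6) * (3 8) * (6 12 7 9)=(3 12 7 9 6 8)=[0, 1, 2, 12, 4, 5, 8, 9, 3, 6, 10, 11, 7]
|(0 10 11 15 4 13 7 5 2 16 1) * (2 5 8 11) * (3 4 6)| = |(0 10 2 16 1)(3 4 13 7 8 11 15 6)| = 40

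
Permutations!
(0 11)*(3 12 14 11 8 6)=(0 8 6 3 12 14 11)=[8, 1, 2, 12, 4, 5, 3, 7, 6, 9, 10, 0, 14, 13, 11]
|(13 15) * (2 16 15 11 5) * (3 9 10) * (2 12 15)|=|(2 16)(3 9 10)(5 12 15 13 11)|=30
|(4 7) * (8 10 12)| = 6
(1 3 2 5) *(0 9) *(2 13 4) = (0 9)(1 3 13 4 2 5) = [9, 3, 5, 13, 2, 1, 6, 7, 8, 0, 10, 11, 12, 4]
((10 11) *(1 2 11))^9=((1 2 11 10))^9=(1 2 11 10)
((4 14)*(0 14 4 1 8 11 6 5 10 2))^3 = (0 8 5)(1 6 2)(10 14 11)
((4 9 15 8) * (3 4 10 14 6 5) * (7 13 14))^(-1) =(3 5 6 14 13 7 10 8 15 9 4)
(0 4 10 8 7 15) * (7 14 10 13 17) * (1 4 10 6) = (0 10 8 14 6 1 4 13 17 7 15) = [10, 4, 2, 3, 13, 5, 1, 15, 14, 9, 8, 11, 12, 17, 6, 0, 16, 7]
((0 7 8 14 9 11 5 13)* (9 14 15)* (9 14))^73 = (0 7 8 15 14 9 11 5 13)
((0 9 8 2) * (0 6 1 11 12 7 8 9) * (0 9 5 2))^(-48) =(0 5 6 11 7)(1 12 8 9 2)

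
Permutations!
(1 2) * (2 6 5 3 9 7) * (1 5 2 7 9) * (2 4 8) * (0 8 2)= (9)(0 8)(1 6 4 2 5 3)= [8, 6, 5, 1, 2, 3, 4, 7, 0, 9]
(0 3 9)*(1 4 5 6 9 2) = [3, 4, 1, 2, 5, 6, 9, 7, 8, 0] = (0 3 2 1 4 5 6 9)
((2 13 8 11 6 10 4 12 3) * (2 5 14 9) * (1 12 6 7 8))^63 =(1 13 2 9 14 5 3 12)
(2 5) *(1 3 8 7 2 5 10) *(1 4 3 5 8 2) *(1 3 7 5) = (2 10 4 7 3)(5 8) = [0, 1, 10, 2, 7, 8, 6, 3, 5, 9, 4]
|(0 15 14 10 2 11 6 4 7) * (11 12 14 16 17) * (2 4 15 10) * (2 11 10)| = 12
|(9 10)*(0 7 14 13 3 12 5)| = |(0 7 14 13 3 12 5)(9 10)| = 14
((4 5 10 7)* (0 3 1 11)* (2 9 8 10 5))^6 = ((0 3 1 11)(2 9 8 10 7 4))^6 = (0 1)(3 11)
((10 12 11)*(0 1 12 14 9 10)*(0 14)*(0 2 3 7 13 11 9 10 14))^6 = ((0 1 12 9 14 10 2 3 7 13 11))^6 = (0 2 1 3 12 7 9 13 14 11 10)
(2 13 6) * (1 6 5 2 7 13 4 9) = (1 6 7 13 5 2 4 9) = [0, 6, 4, 3, 9, 2, 7, 13, 8, 1, 10, 11, 12, 5]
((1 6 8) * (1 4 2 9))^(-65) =(1 6 8 4 2 9)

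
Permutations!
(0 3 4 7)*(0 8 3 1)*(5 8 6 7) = (0 1)(3 4 5 8)(6 7) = [1, 0, 2, 4, 5, 8, 7, 6, 3]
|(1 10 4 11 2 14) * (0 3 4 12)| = 9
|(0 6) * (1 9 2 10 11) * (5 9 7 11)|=|(0 6)(1 7 11)(2 10 5 9)|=12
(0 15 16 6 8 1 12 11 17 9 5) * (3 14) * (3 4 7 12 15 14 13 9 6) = [14, 15, 2, 13, 7, 0, 8, 12, 1, 5, 10, 17, 11, 9, 4, 16, 3, 6] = (0 14 4 7 12 11 17 6 8 1 15 16 3 13 9 5)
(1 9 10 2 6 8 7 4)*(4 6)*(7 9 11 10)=(1 11 10 2 4)(6 8 9 7)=[0, 11, 4, 3, 1, 5, 8, 6, 9, 7, 2, 10]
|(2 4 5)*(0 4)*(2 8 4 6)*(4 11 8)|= 6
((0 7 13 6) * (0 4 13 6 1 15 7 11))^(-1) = (0 11)(1 13 4 6 7 15)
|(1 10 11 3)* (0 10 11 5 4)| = |(0 10 5 4)(1 11 3)| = 12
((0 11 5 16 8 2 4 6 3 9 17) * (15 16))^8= ((0 11 5 15 16 8 2 4 6 3 9 17))^8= (0 6 16)(2 5 9)(3 8 11)(4 15 17)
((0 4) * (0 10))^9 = ((0 4 10))^9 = (10)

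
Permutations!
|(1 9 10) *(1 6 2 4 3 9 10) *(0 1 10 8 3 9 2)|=9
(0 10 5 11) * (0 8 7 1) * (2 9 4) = (0 10 5 11 8 7 1)(2 9 4) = [10, 0, 9, 3, 2, 11, 6, 1, 7, 4, 5, 8]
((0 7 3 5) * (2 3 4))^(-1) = (0 5 3 2 4 7)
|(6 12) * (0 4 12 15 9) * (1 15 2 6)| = 6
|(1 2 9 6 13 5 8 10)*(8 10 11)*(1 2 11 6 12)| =10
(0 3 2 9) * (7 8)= (0 3 2 9)(7 8)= [3, 1, 9, 2, 4, 5, 6, 8, 7, 0]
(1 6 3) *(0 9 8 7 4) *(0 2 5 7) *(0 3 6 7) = (0 9 8 3 1 7 4 2 5) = [9, 7, 5, 1, 2, 0, 6, 4, 3, 8]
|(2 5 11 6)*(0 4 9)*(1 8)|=|(0 4 9)(1 8)(2 5 11 6)|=12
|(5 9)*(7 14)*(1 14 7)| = |(1 14)(5 9)| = 2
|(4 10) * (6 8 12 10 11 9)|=7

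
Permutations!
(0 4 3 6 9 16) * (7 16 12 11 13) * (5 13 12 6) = [4, 1, 2, 5, 3, 13, 9, 16, 8, 6, 10, 12, 11, 7, 14, 15, 0] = (0 4 3 5 13 7 16)(6 9)(11 12)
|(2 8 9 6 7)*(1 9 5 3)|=|(1 9 6 7 2 8 5 3)|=8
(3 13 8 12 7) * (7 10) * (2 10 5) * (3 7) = (2 10 3 13 8 12 5) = [0, 1, 10, 13, 4, 2, 6, 7, 12, 9, 3, 11, 5, 8]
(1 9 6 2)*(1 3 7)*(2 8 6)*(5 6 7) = [0, 9, 3, 5, 4, 6, 8, 1, 7, 2] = (1 9 2 3 5 6 8 7)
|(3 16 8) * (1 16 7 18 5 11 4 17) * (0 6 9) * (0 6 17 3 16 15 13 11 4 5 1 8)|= |(0 17 8 16)(1 15 13 11 5 4 3 7 18)(6 9)|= 36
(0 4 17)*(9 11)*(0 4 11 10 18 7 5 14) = (0 11 9 10 18 7 5 14)(4 17) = [11, 1, 2, 3, 17, 14, 6, 5, 8, 10, 18, 9, 12, 13, 0, 15, 16, 4, 7]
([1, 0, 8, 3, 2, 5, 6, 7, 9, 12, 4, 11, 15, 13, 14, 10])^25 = [1, 0, 15, 3, 12, 5, 6, 7, 10, 4, 9, 11, 2, 13, 14, 8]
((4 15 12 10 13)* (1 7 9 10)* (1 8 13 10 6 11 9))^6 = (4 15 12 8 13)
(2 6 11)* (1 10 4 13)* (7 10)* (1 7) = [0, 1, 6, 3, 13, 5, 11, 10, 8, 9, 4, 2, 12, 7] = (2 6 11)(4 13 7 10)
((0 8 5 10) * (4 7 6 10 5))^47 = ((0 8 4 7 6 10))^47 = (0 10 6 7 4 8)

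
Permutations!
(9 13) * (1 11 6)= (1 11 6)(9 13)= [0, 11, 2, 3, 4, 5, 1, 7, 8, 13, 10, 6, 12, 9]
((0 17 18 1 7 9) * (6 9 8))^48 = (18)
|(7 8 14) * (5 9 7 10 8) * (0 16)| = 6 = |(0 16)(5 9 7)(8 14 10)|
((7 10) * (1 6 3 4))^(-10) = (10)(1 3)(4 6)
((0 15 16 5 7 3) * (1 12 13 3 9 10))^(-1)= (0 3 13 12 1 10 9 7 5 16 15)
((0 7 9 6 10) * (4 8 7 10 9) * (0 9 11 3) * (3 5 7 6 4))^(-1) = (0 3 7 5 11 6 8 4 9 10)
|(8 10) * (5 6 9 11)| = 4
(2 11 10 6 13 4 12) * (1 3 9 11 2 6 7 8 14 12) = (1 3 9 11 10 7 8 14 12 6 13 4) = [0, 3, 2, 9, 1, 5, 13, 8, 14, 11, 7, 10, 6, 4, 12]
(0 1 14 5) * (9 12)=(0 1 14 5)(9 12)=[1, 14, 2, 3, 4, 0, 6, 7, 8, 12, 10, 11, 9, 13, 5]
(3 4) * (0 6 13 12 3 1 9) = (0 6 13 12 3 4 1 9) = [6, 9, 2, 4, 1, 5, 13, 7, 8, 0, 10, 11, 3, 12]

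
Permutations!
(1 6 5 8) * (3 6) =(1 3 6 5 8) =[0, 3, 2, 6, 4, 8, 5, 7, 1]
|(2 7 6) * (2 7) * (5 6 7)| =|(7)(5 6)| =2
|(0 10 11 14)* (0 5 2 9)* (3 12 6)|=21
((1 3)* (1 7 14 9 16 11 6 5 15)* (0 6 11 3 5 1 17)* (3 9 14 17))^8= ((0 6 1 5 15 3 7 17)(9 16))^8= (17)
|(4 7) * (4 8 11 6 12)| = 6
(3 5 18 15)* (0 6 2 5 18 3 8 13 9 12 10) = (0 6 2 5 3 18 15 8 13 9 12 10) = [6, 1, 5, 18, 4, 3, 2, 7, 13, 12, 0, 11, 10, 9, 14, 8, 16, 17, 15]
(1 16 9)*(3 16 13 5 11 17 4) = [0, 13, 2, 16, 3, 11, 6, 7, 8, 1, 10, 17, 12, 5, 14, 15, 9, 4] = (1 13 5 11 17 4 3 16 9)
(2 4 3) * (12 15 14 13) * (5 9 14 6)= (2 4 3)(5 9 14 13 12 15 6)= [0, 1, 4, 2, 3, 9, 5, 7, 8, 14, 10, 11, 15, 12, 13, 6]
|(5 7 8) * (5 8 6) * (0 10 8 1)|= 12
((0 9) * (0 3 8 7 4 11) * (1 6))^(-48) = (0 9 3 8 7 4 11)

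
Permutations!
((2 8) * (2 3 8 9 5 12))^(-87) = (2 9 5 12)(3 8)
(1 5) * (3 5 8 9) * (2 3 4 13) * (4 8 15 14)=(1 15 14 4 13 2 3 5)(8 9)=[0, 15, 3, 5, 13, 1, 6, 7, 9, 8, 10, 11, 12, 2, 4, 14]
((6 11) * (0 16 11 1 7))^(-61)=(0 7 1 6 11 16)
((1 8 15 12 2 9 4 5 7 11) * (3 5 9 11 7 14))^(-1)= ((1 8 15 12 2 11)(3 5 14)(4 9))^(-1)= (1 11 2 12 15 8)(3 14 5)(4 9)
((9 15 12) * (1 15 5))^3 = (1 9 15 5 12)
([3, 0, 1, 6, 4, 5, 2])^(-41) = (0 1 2 6 3)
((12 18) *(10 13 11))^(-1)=((10 13 11)(12 18))^(-1)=(10 11 13)(12 18)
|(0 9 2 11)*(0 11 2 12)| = |(0 9 12)| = 3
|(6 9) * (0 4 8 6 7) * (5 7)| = |(0 4 8 6 9 5 7)| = 7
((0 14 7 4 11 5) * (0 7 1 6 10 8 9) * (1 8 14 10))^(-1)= ((0 10 14 8 9)(1 6)(4 11 5 7))^(-1)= (0 9 8 14 10)(1 6)(4 7 5 11)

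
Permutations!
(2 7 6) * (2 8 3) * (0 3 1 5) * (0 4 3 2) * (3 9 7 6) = [2, 5, 6, 0, 9, 4, 8, 3, 1, 7] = (0 2 6 8 1 5 4 9 7 3)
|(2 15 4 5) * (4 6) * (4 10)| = |(2 15 6 10 4 5)| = 6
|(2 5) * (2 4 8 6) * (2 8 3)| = 4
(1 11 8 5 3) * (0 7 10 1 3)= (0 7 10 1 11 8 5)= [7, 11, 2, 3, 4, 0, 6, 10, 5, 9, 1, 8]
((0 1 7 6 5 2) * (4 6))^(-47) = (0 7 6 2 1 4 5)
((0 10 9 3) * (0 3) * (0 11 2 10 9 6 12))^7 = (12)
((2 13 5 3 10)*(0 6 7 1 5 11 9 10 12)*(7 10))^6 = (0 9)(1 10)(2 5)(3 13)(6 7)(11 12)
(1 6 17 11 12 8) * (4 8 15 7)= (1 6 17 11 12 15 7 4 8)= [0, 6, 2, 3, 8, 5, 17, 4, 1, 9, 10, 12, 15, 13, 14, 7, 16, 11]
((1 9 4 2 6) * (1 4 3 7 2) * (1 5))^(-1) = (1 5 4 6 2 7 3 9)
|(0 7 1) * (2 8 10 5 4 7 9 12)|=10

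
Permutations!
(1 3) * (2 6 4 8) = (1 3)(2 6 4 8) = [0, 3, 6, 1, 8, 5, 4, 7, 2]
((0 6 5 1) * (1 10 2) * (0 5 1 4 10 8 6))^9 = ((1 5 8 6)(2 4 10))^9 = (10)(1 5 8 6)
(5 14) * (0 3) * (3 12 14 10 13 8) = (0 12 14 5 10 13 8 3) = [12, 1, 2, 0, 4, 10, 6, 7, 3, 9, 13, 11, 14, 8, 5]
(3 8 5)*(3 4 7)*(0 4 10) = (0 4 7 3 8 5 10) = [4, 1, 2, 8, 7, 10, 6, 3, 5, 9, 0]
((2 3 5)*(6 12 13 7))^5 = ((2 3 5)(6 12 13 7))^5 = (2 5 3)(6 12 13 7)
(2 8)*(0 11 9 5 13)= [11, 1, 8, 3, 4, 13, 6, 7, 2, 5, 10, 9, 12, 0]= (0 11 9 5 13)(2 8)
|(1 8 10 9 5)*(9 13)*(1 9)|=|(1 8 10 13)(5 9)|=4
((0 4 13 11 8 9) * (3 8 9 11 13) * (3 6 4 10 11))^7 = ((13)(0 10 11 9)(3 8)(4 6))^7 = (13)(0 9 11 10)(3 8)(4 6)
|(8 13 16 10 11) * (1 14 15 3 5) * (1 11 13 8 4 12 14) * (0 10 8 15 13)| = 10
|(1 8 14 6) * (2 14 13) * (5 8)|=|(1 5 8 13 2 14 6)|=7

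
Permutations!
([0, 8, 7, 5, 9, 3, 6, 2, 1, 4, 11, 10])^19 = (1 8)(2 7)(3 5)(4 9)(10 11)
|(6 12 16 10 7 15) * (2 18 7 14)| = 9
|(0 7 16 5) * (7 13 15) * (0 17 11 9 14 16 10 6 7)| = 6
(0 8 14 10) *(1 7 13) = (0 8 14 10)(1 7 13) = [8, 7, 2, 3, 4, 5, 6, 13, 14, 9, 0, 11, 12, 1, 10]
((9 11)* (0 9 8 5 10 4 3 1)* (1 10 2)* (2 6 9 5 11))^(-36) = (11)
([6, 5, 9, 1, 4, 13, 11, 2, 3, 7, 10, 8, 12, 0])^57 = [6, 5, 2, 1, 4, 13, 11, 7, 3, 9, 10, 8, 12, 0]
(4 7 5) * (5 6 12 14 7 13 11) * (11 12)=(4 13 12 14 7 6 11 5)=[0, 1, 2, 3, 13, 4, 11, 6, 8, 9, 10, 5, 14, 12, 7]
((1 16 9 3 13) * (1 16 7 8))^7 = ((1 7 8)(3 13 16 9))^7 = (1 7 8)(3 9 16 13)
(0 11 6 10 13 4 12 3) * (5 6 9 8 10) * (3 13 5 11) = (0 3)(4 12 13)(5 6 11 9 8 10) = [3, 1, 2, 0, 12, 6, 11, 7, 10, 8, 5, 9, 13, 4]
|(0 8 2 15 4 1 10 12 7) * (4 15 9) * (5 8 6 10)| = 30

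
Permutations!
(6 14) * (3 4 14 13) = (3 4 14 6 13) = [0, 1, 2, 4, 14, 5, 13, 7, 8, 9, 10, 11, 12, 3, 6]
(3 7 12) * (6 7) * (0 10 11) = [10, 1, 2, 6, 4, 5, 7, 12, 8, 9, 11, 0, 3] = (0 10 11)(3 6 7 12)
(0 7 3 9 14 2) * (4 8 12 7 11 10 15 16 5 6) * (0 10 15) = [11, 1, 10, 9, 8, 6, 4, 3, 12, 14, 0, 15, 7, 13, 2, 16, 5] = (0 11 15 16 5 6 4 8 12 7 3 9 14 2 10)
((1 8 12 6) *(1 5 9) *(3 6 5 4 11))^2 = (1 12 9 8 5)(3 4)(6 11)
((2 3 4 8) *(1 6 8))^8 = (1 8 3)(2 4 6)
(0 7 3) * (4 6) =[7, 1, 2, 0, 6, 5, 4, 3] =(0 7 3)(4 6)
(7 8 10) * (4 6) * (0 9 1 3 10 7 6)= (0 9 1 3 10 6 4)(7 8)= [9, 3, 2, 10, 0, 5, 4, 8, 7, 1, 6]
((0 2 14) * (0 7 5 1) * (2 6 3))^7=(0 1 5 7 14 2 3 6)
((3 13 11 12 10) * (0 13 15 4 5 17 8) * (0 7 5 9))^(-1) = (0 9 4 15 3 10 12 11 13)(5 7 8 17)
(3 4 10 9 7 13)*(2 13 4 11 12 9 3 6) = [0, 1, 13, 11, 10, 5, 2, 4, 8, 7, 3, 12, 9, 6] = (2 13 6)(3 11 12 9 7 4 10)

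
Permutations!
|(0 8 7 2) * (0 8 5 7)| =|(0 5 7 2 8)| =5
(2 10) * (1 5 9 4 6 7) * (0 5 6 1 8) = (0 5 9 4 1 6 7 8)(2 10) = [5, 6, 10, 3, 1, 9, 7, 8, 0, 4, 2]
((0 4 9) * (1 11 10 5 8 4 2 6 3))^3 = ((0 2 6 3 1 11 10 5 8 4 9))^3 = (0 3 10 4 2 1 5 9 6 11 8)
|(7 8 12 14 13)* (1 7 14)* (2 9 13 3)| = 20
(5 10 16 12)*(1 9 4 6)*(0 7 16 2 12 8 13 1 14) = (0 7 16 8 13 1 9 4 6 14)(2 12 5 10) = [7, 9, 12, 3, 6, 10, 14, 16, 13, 4, 2, 11, 5, 1, 0, 15, 8]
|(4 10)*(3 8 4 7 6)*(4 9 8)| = |(3 4 10 7 6)(8 9)| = 10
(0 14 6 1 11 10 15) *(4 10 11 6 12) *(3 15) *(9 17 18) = (0 14 12 4 10 3 15)(1 6)(9 17 18) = [14, 6, 2, 15, 10, 5, 1, 7, 8, 17, 3, 11, 4, 13, 12, 0, 16, 18, 9]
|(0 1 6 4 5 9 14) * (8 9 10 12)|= 10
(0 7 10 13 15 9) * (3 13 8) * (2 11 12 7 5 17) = (0 5 17 2 11 12 7 10 8 3 13 15 9) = [5, 1, 11, 13, 4, 17, 6, 10, 3, 0, 8, 12, 7, 15, 14, 9, 16, 2]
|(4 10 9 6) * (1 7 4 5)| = |(1 7 4 10 9 6 5)| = 7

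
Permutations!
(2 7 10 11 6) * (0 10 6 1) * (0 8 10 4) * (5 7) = [4, 8, 5, 3, 0, 7, 2, 6, 10, 9, 11, 1] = (0 4)(1 8 10 11)(2 5 7 6)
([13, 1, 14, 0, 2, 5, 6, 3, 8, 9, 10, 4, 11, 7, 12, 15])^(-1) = (15)(0 3 7 13)(2 4 11 12 14)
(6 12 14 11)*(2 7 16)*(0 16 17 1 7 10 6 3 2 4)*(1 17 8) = (17)(0 16 4)(1 7 8)(2 10 6 12 14 11 3) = [16, 7, 10, 2, 0, 5, 12, 8, 1, 9, 6, 3, 14, 13, 11, 15, 4, 17]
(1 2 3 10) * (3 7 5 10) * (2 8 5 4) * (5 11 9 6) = (1 8 11 9 6 5 10)(2 7 4) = [0, 8, 7, 3, 2, 10, 5, 4, 11, 6, 1, 9]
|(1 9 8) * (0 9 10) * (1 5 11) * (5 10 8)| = |(0 9 5 11 1 8 10)| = 7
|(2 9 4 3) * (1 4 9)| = 4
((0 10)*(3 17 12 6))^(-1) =((0 10)(3 17 12 6))^(-1) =(0 10)(3 6 12 17)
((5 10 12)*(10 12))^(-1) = (5 12)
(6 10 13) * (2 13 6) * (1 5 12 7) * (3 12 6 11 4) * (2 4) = [0, 5, 13, 12, 3, 6, 10, 1, 8, 9, 11, 2, 7, 4] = (1 5 6 10 11 2 13 4 3 12 7)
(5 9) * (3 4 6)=(3 4 6)(5 9)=[0, 1, 2, 4, 6, 9, 3, 7, 8, 5]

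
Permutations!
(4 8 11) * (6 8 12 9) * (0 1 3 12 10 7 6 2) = (0 1 3 12 9 2)(4 10 7 6 8 11) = [1, 3, 0, 12, 10, 5, 8, 6, 11, 2, 7, 4, 9]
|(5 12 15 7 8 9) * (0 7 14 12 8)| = |(0 7)(5 8 9)(12 15 14)| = 6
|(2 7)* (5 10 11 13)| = |(2 7)(5 10 11 13)| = 4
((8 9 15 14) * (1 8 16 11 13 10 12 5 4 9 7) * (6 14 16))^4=(1 8 7)(4 11 5 16 12 15 10 9 13)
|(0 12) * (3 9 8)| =|(0 12)(3 9 8)| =6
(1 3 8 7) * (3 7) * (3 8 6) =(8)(1 7)(3 6) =[0, 7, 2, 6, 4, 5, 3, 1, 8]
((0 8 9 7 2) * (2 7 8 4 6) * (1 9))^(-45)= ((0 4 6 2)(1 9 8))^(-45)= (9)(0 2 6 4)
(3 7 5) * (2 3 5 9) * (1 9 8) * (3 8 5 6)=(1 9 2 8)(3 7 5 6)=[0, 9, 8, 7, 4, 6, 3, 5, 1, 2]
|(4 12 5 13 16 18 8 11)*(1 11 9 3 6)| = 12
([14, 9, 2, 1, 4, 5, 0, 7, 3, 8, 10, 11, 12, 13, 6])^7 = [14, 3, 2, 8, 4, 5, 0, 7, 9, 1, 10, 11, 12, 13, 6]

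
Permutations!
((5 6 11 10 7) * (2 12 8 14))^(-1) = (2 14 8 12)(5 7 10 11 6) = ((2 12 8 14)(5 6 11 10 7))^(-1)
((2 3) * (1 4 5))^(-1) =(1 5 4)(2 3)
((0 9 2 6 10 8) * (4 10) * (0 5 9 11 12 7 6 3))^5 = ((0 11 12 7 6 4 10 8 5 9 2 3))^5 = (0 4 2 7 5 11 10 3 6 9 12 8)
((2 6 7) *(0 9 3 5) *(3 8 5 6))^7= (0 5 8 9)(2 7 6 3)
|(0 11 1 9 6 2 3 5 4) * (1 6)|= |(0 11 6 2 3 5 4)(1 9)|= 14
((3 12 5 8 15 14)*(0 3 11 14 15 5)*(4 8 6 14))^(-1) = (15)(0 12 3)(4 11 14 6 5 8) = ((15)(0 3 12)(4 8 5 6 14 11))^(-1)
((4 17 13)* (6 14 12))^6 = ((4 17 13)(6 14 12))^6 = (17)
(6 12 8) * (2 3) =(2 3)(6 12 8) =[0, 1, 3, 2, 4, 5, 12, 7, 6, 9, 10, 11, 8]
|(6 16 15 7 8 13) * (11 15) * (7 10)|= 8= |(6 16 11 15 10 7 8 13)|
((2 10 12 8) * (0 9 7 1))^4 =((0 9 7 1)(2 10 12 8))^4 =(12)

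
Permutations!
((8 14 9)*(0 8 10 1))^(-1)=((0 8 14 9 10 1))^(-1)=(0 1 10 9 14 8)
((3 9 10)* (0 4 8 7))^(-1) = (0 7 8 4)(3 10 9)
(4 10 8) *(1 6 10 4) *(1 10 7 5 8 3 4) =(1 6 7 5 8 10 3 4) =[0, 6, 2, 4, 1, 8, 7, 5, 10, 9, 3]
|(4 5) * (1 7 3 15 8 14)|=6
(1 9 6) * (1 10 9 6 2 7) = (1 6 10 9 2 7) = [0, 6, 7, 3, 4, 5, 10, 1, 8, 2, 9]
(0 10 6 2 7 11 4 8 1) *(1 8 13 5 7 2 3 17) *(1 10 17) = (0 17 10 6 3 1)(4 13 5 7 11) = [17, 0, 2, 1, 13, 7, 3, 11, 8, 9, 6, 4, 12, 5, 14, 15, 16, 10]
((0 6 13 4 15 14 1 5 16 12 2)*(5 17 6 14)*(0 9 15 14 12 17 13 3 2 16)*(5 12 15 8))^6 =((0 15 12 16 17 6 3 2 9 8 5)(1 13 4 14))^6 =(0 3 15 2 12 9 16 8 17 5 6)(1 4)(13 14)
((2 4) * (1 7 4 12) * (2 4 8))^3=(1 2 7 12 8)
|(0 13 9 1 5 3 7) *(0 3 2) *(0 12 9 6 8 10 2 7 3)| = 11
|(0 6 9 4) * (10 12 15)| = |(0 6 9 4)(10 12 15)| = 12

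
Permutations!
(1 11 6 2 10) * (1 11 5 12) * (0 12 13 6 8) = [12, 5, 10, 3, 4, 13, 2, 7, 0, 9, 11, 8, 1, 6] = (0 12 1 5 13 6 2 10 11 8)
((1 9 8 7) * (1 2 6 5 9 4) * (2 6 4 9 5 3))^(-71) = ((1 9 8 7 6 3 2 4))^(-71) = (1 9 8 7 6 3 2 4)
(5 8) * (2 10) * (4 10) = [0, 1, 4, 3, 10, 8, 6, 7, 5, 9, 2] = (2 4 10)(5 8)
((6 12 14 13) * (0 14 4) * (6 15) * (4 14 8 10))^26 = (0 10)(4 8)(6 12 14 13 15)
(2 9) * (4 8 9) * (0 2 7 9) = (0 2 4 8)(7 9) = [2, 1, 4, 3, 8, 5, 6, 9, 0, 7]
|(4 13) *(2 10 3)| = 6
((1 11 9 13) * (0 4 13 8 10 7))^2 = (0 13 11 8 7 4 1 9 10)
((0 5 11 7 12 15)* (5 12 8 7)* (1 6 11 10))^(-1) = (0 15 12)(1 10 5 11 6)(7 8)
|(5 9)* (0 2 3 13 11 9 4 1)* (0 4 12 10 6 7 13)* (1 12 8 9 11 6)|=|(0 2 3)(1 4 12 10)(5 8 9)(6 7 13)|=12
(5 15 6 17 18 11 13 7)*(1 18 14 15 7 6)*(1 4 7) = (1 18 11 13 6 17 14 15 4 7 5) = [0, 18, 2, 3, 7, 1, 17, 5, 8, 9, 10, 13, 12, 6, 15, 4, 16, 14, 11]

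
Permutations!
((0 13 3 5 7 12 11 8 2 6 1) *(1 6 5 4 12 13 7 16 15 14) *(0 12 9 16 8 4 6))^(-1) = ((0 7 13 3 6)(1 12 11 4 9 16 15 14)(2 5 8))^(-1) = (0 6 3 13 7)(1 14 15 16 9 4 11 12)(2 8 5)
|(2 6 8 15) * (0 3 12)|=|(0 3 12)(2 6 8 15)|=12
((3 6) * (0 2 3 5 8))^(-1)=((0 2 3 6 5 8))^(-1)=(0 8 5 6 3 2)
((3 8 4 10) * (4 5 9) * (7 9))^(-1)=((3 8 5 7 9 4 10))^(-1)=(3 10 4 9 7 5 8)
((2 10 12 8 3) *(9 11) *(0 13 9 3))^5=(0 2 13 10 9 12 11 8 3)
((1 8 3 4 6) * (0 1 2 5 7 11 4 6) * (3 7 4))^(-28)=(0 8 11 6 5)(1 7 3 2 4)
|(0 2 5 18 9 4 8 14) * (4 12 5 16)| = |(0 2 16 4 8 14)(5 18 9 12)| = 12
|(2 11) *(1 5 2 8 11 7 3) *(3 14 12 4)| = |(1 5 2 7 14 12 4 3)(8 11)| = 8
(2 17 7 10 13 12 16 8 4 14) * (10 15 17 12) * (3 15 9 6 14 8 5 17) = (2 12 16 5 17 7 9 6 14)(3 15)(4 8)(10 13) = [0, 1, 12, 15, 8, 17, 14, 9, 4, 6, 13, 11, 16, 10, 2, 3, 5, 7]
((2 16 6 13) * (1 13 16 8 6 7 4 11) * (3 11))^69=(1 11 3 4 7 16 6 8 2 13)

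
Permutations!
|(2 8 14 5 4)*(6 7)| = 10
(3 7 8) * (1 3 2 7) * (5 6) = (1 3)(2 7 8)(5 6) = [0, 3, 7, 1, 4, 6, 5, 8, 2]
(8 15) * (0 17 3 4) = (0 17 3 4)(8 15) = [17, 1, 2, 4, 0, 5, 6, 7, 15, 9, 10, 11, 12, 13, 14, 8, 16, 3]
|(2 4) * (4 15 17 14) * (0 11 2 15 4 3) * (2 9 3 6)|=12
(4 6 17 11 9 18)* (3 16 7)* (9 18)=(3 16 7)(4 6 17 11 18)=[0, 1, 2, 16, 6, 5, 17, 3, 8, 9, 10, 18, 12, 13, 14, 15, 7, 11, 4]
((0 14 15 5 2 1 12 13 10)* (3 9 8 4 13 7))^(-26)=(0 15 2 12 3 8 13)(1 7 9 4 10 14 5)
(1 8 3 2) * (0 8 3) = (0 8)(1 3 2) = [8, 3, 1, 2, 4, 5, 6, 7, 0]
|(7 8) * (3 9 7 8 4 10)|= 5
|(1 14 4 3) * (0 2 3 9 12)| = 8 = |(0 2 3 1 14 4 9 12)|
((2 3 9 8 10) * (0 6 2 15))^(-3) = (0 8 2 15 9 6 10 3)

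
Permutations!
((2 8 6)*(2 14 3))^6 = (2 8 6 14 3)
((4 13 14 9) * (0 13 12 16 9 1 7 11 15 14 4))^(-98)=(0 16 4)(1 11 14 7 15)(9 12 13)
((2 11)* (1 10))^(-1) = ((1 10)(2 11))^(-1) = (1 10)(2 11)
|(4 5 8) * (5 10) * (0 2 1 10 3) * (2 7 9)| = |(0 7 9 2 1 10 5 8 4 3)| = 10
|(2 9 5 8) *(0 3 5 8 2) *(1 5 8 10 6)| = 6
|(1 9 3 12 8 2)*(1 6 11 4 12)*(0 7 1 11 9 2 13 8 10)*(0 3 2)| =30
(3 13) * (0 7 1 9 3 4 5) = (0 7 1 9 3 13 4 5) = [7, 9, 2, 13, 5, 0, 6, 1, 8, 3, 10, 11, 12, 4]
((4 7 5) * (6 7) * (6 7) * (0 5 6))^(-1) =((0 5 4 7 6))^(-1) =(0 6 7 4 5)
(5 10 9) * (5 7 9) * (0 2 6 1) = (0 2 6 1)(5 10)(7 9) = [2, 0, 6, 3, 4, 10, 1, 9, 8, 7, 5]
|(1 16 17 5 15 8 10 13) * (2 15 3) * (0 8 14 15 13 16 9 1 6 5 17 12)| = 10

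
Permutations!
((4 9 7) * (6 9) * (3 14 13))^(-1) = (3 13 14)(4 7 9 6)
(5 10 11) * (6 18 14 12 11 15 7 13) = [0, 1, 2, 3, 4, 10, 18, 13, 8, 9, 15, 5, 11, 6, 12, 7, 16, 17, 14] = (5 10 15 7 13 6 18 14 12 11)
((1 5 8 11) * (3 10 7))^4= ((1 5 8 11)(3 10 7))^4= (11)(3 10 7)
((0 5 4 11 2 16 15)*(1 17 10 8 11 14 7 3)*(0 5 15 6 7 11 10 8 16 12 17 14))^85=(0 15 5 4)(1 14 11 2 12 17 8 10 16 6 7 3)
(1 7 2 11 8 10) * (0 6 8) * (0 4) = (0 6 8 10 1 7 2 11 4) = [6, 7, 11, 3, 0, 5, 8, 2, 10, 9, 1, 4]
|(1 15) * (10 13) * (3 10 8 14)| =10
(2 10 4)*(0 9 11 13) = (0 9 11 13)(2 10 4) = [9, 1, 10, 3, 2, 5, 6, 7, 8, 11, 4, 13, 12, 0]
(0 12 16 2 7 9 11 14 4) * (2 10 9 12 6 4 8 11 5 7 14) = [6, 1, 14, 3, 0, 7, 4, 12, 11, 5, 9, 2, 16, 13, 8, 15, 10] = (0 6 4)(2 14 8 11)(5 7 12 16 10 9)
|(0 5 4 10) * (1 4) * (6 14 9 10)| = 8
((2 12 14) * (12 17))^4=(17)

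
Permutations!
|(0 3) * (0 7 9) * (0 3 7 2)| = |(0 7 9 3 2)| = 5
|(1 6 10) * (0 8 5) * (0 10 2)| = 7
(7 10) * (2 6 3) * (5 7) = [0, 1, 6, 2, 4, 7, 3, 10, 8, 9, 5] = (2 6 3)(5 7 10)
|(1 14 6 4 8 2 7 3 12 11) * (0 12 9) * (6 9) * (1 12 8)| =|(0 8 2 7 3 6 4 1 14 9)(11 12)| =10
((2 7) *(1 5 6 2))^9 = (1 7 2 6 5) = ((1 5 6 2 7))^9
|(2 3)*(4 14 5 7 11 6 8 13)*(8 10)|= 18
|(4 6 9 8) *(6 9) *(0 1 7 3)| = |(0 1 7 3)(4 9 8)| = 12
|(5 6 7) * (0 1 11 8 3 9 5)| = 9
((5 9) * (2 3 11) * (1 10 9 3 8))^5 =(1 11 9 8 3 10 2 5)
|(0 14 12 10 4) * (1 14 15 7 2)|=9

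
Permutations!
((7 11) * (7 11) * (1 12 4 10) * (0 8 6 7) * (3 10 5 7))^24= (0 10 5 6 12)(1 7 3 4 8)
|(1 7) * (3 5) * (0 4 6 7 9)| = |(0 4 6 7 1 9)(3 5)| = 6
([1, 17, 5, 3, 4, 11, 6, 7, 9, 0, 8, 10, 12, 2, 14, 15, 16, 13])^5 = (0 5)(1 11)(2 9)(8 13)(10 17)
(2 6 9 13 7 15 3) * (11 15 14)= [0, 1, 6, 2, 4, 5, 9, 14, 8, 13, 10, 15, 12, 7, 11, 3]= (2 6 9 13 7 14 11 15 3)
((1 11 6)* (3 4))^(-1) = (1 6 11)(3 4)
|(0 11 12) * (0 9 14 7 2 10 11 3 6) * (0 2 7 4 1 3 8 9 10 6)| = |(0 8 9 14 4 1 3)(2 6)(10 11 12)| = 42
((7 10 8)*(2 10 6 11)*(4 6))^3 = (2 7 11 8 6 10 4)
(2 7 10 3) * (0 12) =(0 12)(2 7 10 3) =[12, 1, 7, 2, 4, 5, 6, 10, 8, 9, 3, 11, 0]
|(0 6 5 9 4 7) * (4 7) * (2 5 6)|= |(0 2 5 9 7)|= 5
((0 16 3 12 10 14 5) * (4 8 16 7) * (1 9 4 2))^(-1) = ((0 7 2 1 9 4 8 16 3 12 10 14 5))^(-1) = (0 5 14 10 12 3 16 8 4 9 1 2 7)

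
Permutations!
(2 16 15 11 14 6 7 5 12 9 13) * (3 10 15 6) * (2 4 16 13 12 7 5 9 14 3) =(2 13 4 16 6 5 7 9 12 14)(3 10 15 11) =[0, 1, 13, 10, 16, 7, 5, 9, 8, 12, 15, 3, 14, 4, 2, 11, 6]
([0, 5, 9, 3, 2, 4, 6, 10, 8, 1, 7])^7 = [0, 4, 1, 3, 9, 2, 6, 10, 8, 5, 7]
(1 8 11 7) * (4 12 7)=(1 8 11 4 12 7)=[0, 8, 2, 3, 12, 5, 6, 1, 11, 9, 10, 4, 7]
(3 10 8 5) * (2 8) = [0, 1, 8, 10, 4, 3, 6, 7, 5, 9, 2] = (2 8 5 3 10)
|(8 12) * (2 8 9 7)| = |(2 8 12 9 7)| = 5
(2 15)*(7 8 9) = (2 15)(7 8 9) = [0, 1, 15, 3, 4, 5, 6, 8, 9, 7, 10, 11, 12, 13, 14, 2]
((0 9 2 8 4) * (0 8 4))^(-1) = (0 8 4 2 9)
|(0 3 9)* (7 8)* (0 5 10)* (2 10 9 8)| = 6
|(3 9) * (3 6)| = |(3 9 6)| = 3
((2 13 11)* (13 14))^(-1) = (2 11 13 14)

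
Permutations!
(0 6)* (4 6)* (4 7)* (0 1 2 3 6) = (0 7 4)(1 2 3 6) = [7, 2, 3, 6, 0, 5, 1, 4]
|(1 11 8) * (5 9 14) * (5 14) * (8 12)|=4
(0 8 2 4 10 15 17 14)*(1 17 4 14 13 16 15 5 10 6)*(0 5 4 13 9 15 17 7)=(0 8 2 14 5 10 4 6 1 7)(9 15 13 16 17)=[8, 7, 14, 3, 6, 10, 1, 0, 2, 15, 4, 11, 12, 16, 5, 13, 17, 9]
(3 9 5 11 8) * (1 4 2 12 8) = (1 4 2 12 8 3 9 5 11) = [0, 4, 12, 9, 2, 11, 6, 7, 3, 5, 10, 1, 8]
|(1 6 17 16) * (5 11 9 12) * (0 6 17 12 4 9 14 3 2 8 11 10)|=30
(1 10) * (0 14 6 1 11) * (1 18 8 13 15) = [14, 10, 2, 3, 4, 5, 18, 7, 13, 9, 11, 0, 12, 15, 6, 1, 16, 17, 8] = (0 14 6 18 8 13 15 1 10 11)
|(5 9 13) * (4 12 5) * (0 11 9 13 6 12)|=|(0 11 9 6 12 5 13 4)|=8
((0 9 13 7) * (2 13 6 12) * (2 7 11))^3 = (13)(0 12 9 7 6)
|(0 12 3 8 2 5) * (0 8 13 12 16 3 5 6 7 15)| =11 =|(0 16 3 13 12 5 8 2 6 7 15)|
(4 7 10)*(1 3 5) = (1 3 5)(4 7 10) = [0, 3, 2, 5, 7, 1, 6, 10, 8, 9, 4]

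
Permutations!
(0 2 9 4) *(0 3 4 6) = [2, 1, 9, 4, 3, 5, 0, 7, 8, 6] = (0 2 9 6)(3 4)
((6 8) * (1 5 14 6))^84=(1 8 6 14 5)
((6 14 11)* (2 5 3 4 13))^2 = ((2 5 3 4 13)(6 14 11))^2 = (2 3 13 5 4)(6 11 14)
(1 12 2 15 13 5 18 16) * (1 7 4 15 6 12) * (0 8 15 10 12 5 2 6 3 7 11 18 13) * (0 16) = [8, 1, 3, 7, 10, 13, 5, 4, 15, 9, 12, 18, 6, 2, 14, 16, 11, 17, 0] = (0 8 15 16 11 18)(2 3 7 4 10 12 6 5 13)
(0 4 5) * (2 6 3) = (0 4 5)(2 6 3) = [4, 1, 6, 2, 5, 0, 3]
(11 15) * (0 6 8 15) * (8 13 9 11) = (0 6 13 9 11)(8 15) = [6, 1, 2, 3, 4, 5, 13, 7, 15, 11, 10, 0, 12, 9, 14, 8]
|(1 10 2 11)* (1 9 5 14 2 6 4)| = |(1 10 6 4)(2 11 9 5 14)| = 20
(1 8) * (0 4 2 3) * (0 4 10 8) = [10, 0, 3, 4, 2, 5, 6, 7, 1, 9, 8] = (0 10 8 1)(2 3 4)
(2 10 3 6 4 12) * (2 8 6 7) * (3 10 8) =(2 8 6 4 12 3 7) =[0, 1, 8, 7, 12, 5, 4, 2, 6, 9, 10, 11, 3]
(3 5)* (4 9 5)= (3 4 9 5)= [0, 1, 2, 4, 9, 3, 6, 7, 8, 5]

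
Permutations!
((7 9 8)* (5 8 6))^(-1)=(5 6 9 7 8)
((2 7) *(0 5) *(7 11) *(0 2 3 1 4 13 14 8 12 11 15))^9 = (0 5 2 15)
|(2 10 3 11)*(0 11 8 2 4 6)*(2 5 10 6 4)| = 4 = |(0 11 2 6)(3 8 5 10)|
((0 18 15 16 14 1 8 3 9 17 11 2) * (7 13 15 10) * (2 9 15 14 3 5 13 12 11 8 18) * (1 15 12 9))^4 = ((0 2)(1 18 10 7 9 17 8 5 13 14 15 16 3 12 11))^4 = (1 9 13 3 18 17 14 12 10 8 15 11 7 5 16)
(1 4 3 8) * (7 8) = (1 4 3 7 8) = [0, 4, 2, 7, 3, 5, 6, 8, 1]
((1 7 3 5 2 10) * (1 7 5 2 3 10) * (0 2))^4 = (10)(0 3 5 1 2) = ((0 2 1 5 3)(7 10))^4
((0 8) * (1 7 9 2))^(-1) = ((0 8)(1 7 9 2))^(-1) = (0 8)(1 2 9 7)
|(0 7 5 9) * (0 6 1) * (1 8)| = 7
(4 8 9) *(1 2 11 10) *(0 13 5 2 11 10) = (0 13 5 2 10 1 11)(4 8 9) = [13, 11, 10, 3, 8, 2, 6, 7, 9, 4, 1, 0, 12, 5]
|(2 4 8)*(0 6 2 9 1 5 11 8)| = 20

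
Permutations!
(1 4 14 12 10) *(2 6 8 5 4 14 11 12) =[0, 14, 6, 3, 11, 4, 8, 7, 5, 9, 1, 12, 10, 13, 2] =(1 14 2 6 8 5 4 11 12 10)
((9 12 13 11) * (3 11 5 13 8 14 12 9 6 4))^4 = (8 14 12)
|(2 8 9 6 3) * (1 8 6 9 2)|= |(9)(1 8 2 6 3)|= 5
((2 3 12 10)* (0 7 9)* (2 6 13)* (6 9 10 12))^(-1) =(0 9 10 7)(2 13 6 3)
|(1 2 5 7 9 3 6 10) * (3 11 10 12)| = |(1 2 5 7 9 11 10)(3 6 12)| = 21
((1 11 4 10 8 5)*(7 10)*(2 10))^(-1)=(1 5 8 10 2 7 4 11)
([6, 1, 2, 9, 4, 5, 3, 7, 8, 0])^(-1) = [9, 1, 2, 6, 4, 5, 0, 7, 8, 3]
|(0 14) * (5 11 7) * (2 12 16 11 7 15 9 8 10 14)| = |(0 2 12 16 11 15 9 8 10 14)(5 7)| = 10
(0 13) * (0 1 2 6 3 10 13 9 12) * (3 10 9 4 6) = (0 4 6 10 13 1 2 3 9 12) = [4, 2, 3, 9, 6, 5, 10, 7, 8, 12, 13, 11, 0, 1]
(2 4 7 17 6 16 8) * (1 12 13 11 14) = (1 12 13 11 14)(2 4 7 17 6 16 8) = [0, 12, 4, 3, 7, 5, 16, 17, 2, 9, 10, 14, 13, 11, 1, 15, 8, 6]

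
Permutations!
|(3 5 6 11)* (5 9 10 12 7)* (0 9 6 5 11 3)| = 6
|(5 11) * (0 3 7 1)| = 4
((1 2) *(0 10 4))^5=((0 10 4)(1 2))^5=(0 4 10)(1 2)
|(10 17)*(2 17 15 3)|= 5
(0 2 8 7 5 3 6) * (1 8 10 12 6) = (0 2 10 12 6)(1 8 7 5 3) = [2, 8, 10, 1, 4, 3, 0, 5, 7, 9, 12, 11, 6]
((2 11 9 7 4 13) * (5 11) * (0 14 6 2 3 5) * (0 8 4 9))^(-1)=(0 11 5 3 13 4 8 2 6 14)(7 9)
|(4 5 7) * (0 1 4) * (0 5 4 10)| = 6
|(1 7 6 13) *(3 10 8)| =12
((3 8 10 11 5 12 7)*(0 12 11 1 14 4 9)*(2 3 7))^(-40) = (14)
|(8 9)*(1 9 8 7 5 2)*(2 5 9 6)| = |(1 6 2)(7 9)| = 6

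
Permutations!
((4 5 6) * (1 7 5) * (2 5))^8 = ((1 7 2 5 6 4))^8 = (1 2 6)(4 7 5)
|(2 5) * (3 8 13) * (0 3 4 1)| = |(0 3 8 13 4 1)(2 5)| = 6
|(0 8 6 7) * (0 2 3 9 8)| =6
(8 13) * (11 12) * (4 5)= (4 5)(8 13)(11 12)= [0, 1, 2, 3, 5, 4, 6, 7, 13, 9, 10, 12, 11, 8]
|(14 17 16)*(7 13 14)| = 5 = |(7 13 14 17 16)|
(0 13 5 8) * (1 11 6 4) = (0 13 5 8)(1 11 6 4) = [13, 11, 2, 3, 1, 8, 4, 7, 0, 9, 10, 6, 12, 5]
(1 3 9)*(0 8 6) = (0 8 6)(1 3 9) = [8, 3, 2, 9, 4, 5, 0, 7, 6, 1]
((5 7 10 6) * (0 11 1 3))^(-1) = (0 3 1 11)(5 6 10 7)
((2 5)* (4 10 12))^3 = ((2 5)(4 10 12))^3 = (12)(2 5)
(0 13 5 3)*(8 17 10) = (0 13 5 3)(8 17 10) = [13, 1, 2, 0, 4, 3, 6, 7, 17, 9, 8, 11, 12, 5, 14, 15, 16, 10]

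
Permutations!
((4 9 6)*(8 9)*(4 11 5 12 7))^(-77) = ((4 8 9 6 11 5 12 7))^(-77) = (4 6 12 8 11 7 9 5)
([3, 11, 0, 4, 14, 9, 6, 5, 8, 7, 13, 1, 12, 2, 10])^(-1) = (0 2 13 10 14 4 3)(1 11)(5 7 9)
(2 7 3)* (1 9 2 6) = [0, 9, 7, 6, 4, 5, 1, 3, 8, 2] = (1 9 2 7 3 6)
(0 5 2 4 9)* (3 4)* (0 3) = (0 5 2)(3 4 9) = [5, 1, 0, 4, 9, 2, 6, 7, 8, 3]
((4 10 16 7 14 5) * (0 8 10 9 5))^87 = ((0 8 10 16 7 14)(4 9 5))^87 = (0 16)(7 8)(10 14)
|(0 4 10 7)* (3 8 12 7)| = |(0 4 10 3 8 12 7)| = 7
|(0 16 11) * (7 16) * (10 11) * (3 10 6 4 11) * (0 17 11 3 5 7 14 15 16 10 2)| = |(0 14 15 16 6 4 3 2)(5 7 10)(11 17)| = 24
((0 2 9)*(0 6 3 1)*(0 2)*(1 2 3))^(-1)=((1 3 2 9 6))^(-1)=(1 6 9 2 3)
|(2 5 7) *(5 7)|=2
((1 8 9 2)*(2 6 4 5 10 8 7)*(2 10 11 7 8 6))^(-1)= ((1 8 9 2)(4 5 11 7 10 6))^(-1)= (1 2 9 8)(4 6 10 7 11 5)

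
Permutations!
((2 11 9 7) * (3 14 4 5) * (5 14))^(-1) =((2 11 9 7)(3 5)(4 14))^(-1) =(2 7 9 11)(3 5)(4 14)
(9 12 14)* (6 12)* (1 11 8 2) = [0, 11, 1, 3, 4, 5, 12, 7, 2, 6, 10, 8, 14, 13, 9] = (1 11 8 2)(6 12 14 9)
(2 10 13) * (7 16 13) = (2 10 7 16 13) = [0, 1, 10, 3, 4, 5, 6, 16, 8, 9, 7, 11, 12, 2, 14, 15, 13]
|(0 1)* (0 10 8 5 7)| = |(0 1 10 8 5 7)| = 6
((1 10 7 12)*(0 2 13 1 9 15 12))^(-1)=((0 2 13 1 10 7)(9 15 12))^(-1)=(0 7 10 1 13 2)(9 12 15)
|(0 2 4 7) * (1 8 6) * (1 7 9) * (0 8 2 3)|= |(0 3)(1 2 4 9)(6 7 8)|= 12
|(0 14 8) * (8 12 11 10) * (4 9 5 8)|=9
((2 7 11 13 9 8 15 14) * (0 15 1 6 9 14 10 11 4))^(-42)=(0 11 2)(1 9)(4 10 14)(6 8)(7 15 13)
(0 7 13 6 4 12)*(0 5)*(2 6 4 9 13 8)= [7, 1, 6, 3, 12, 0, 9, 8, 2, 13, 10, 11, 5, 4]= (0 7 8 2 6 9 13 4 12 5)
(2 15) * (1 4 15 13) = [0, 4, 13, 3, 15, 5, 6, 7, 8, 9, 10, 11, 12, 1, 14, 2] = (1 4 15 2 13)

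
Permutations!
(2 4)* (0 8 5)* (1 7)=(0 8 5)(1 7)(2 4)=[8, 7, 4, 3, 2, 0, 6, 1, 5]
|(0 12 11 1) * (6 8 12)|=6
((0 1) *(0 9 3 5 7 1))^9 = ((1 9 3 5 7))^9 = (1 7 5 3 9)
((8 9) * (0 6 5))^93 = (8 9)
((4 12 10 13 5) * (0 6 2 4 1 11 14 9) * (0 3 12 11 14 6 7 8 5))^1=(0 7 8 5 1 14 9 3 12 10 13)(2 4 11 6)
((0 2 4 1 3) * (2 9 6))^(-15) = ((0 9 6 2 4 1 3))^(-15) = (0 3 1 4 2 6 9)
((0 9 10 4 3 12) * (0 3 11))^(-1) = (0 11 4 10 9)(3 12)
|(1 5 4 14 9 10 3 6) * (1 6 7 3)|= |(1 5 4 14 9 10)(3 7)|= 6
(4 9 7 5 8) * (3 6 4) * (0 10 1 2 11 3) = (0 10 1 2 11 3 6 4 9 7 5 8) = [10, 2, 11, 6, 9, 8, 4, 5, 0, 7, 1, 3]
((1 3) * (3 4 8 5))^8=(1 5 4 3 8)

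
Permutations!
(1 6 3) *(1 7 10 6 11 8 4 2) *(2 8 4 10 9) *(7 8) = [0, 11, 1, 8, 7, 5, 3, 9, 10, 2, 6, 4] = (1 11 4 7 9 2)(3 8 10 6)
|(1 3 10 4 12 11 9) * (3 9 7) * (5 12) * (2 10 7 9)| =|(1 2 10 4 5 12 11 9)(3 7)| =8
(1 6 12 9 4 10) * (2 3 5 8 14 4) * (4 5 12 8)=(1 6 8 14 5 4 10)(2 3 12 9)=[0, 6, 3, 12, 10, 4, 8, 7, 14, 2, 1, 11, 9, 13, 5]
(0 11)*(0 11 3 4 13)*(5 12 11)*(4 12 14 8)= [3, 1, 2, 12, 13, 14, 6, 7, 4, 9, 10, 5, 11, 0, 8]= (0 3 12 11 5 14 8 4 13)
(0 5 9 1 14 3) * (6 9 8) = [5, 14, 2, 0, 4, 8, 9, 7, 6, 1, 10, 11, 12, 13, 3] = (0 5 8 6 9 1 14 3)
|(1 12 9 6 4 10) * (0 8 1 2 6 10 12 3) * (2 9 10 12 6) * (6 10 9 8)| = 14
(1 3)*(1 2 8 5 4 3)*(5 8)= (8)(2 5 4 3)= [0, 1, 5, 2, 3, 4, 6, 7, 8]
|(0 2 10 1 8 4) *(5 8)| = 7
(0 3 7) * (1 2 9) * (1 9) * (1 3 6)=[6, 2, 3, 7, 4, 5, 1, 0, 8, 9]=(9)(0 6 1 2 3 7)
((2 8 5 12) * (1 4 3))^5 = (1 3 4)(2 8 5 12)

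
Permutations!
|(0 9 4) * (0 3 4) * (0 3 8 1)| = |(0 9 3 4 8 1)| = 6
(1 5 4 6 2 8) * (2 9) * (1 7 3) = (1 5 4 6 9 2 8 7 3) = [0, 5, 8, 1, 6, 4, 9, 3, 7, 2]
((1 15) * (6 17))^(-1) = ((1 15)(6 17))^(-1) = (1 15)(6 17)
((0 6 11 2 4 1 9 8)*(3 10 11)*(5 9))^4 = (0 11 5 6 2 9 3 4 8 10 1)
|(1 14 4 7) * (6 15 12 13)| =4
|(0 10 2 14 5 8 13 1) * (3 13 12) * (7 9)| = |(0 10 2 14 5 8 12 3 13 1)(7 9)| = 10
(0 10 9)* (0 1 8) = (0 10 9 1 8) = [10, 8, 2, 3, 4, 5, 6, 7, 0, 1, 9]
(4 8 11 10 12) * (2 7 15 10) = (2 7 15 10 12 4 8 11) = [0, 1, 7, 3, 8, 5, 6, 15, 11, 9, 12, 2, 4, 13, 14, 10]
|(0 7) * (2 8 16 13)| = |(0 7)(2 8 16 13)| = 4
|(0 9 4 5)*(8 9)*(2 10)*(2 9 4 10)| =4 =|(0 8 4 5)(9 10)|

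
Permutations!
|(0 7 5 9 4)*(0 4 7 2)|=6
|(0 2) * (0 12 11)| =|(0 2 12 11)| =4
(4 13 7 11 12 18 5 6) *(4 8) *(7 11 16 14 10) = (4 13 11 12 18 5 6 8)(7 16 14 10) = [0, 1, 2, 3, 13, 6, 8, 16, 4, 9, 7, 12, 18, 11, 10, 15, 14, 17, 5]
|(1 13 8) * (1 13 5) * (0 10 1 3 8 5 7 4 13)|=|(0 10 1 7 4 13 5 3 8)|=9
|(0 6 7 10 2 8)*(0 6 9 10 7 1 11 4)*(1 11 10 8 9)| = |(0 1 10 2 9 8 6 11 4)| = 9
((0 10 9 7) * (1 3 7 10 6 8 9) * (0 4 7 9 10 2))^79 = ((0 6 8 10 1 3 9 2)(4 7))^79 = (0 2 9 3 1 10 8 6)(4 7)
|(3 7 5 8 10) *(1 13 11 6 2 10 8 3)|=6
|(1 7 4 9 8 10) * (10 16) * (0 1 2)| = |(0 1 7 4 9 8 16 10 2)| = 9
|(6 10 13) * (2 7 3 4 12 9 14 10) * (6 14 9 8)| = |(2 7 3 4 12 8 6)(10 13 14)| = 21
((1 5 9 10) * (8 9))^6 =((1 5 8 9 10))^6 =(1 5 8 9 10)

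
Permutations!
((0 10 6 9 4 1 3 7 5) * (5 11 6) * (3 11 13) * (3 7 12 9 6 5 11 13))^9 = (0 10 11 5)(1 7 12 4 13 3 9)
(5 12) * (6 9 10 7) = (5 12)(6 9 10 7) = [0, 1, 2, 3, 4, 12, 9, 6, 8, 10, 7, 11, 5]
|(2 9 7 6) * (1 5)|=4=|(1 5)(2 9 7 6)|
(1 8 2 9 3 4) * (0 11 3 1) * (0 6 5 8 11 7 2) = (0 7 2 9 1 11 3 4 6 5 8) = [7, 11, 9, 4, 6, 8, 5, 2, 0, 1, 10, 3]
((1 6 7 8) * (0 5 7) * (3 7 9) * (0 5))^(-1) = (1 8 7 3 9 5 6) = ((1 6 5 9 3 7 8))^(-1)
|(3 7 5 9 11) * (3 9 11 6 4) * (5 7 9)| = 4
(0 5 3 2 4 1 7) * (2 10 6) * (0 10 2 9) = [5, 7, 4, 2, 1, 3, 9, 10, 8, 0, 6] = (0 5 3 2 4 1 7 10 6 9)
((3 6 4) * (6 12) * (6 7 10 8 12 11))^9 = ((3 11 6 4)(7 10 8 12))^9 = (3 11 6 4)(7 10 8 12)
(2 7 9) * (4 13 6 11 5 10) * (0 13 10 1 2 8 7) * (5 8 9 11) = (0 13 6 5 1 2)(4 10)(7 11 8) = [13, 2, 0, 3, 10, 1, 5, 11, 7, 9, 4, 8, 12, 6]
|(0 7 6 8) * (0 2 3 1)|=|(0 7 6 8 2 3 1)|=7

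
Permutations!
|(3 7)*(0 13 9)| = |(0 13 9)(3 7)| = 6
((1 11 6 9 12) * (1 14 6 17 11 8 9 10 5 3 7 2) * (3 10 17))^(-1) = (1 2 7 3 11 17 6 14 12 9 8)(5 10)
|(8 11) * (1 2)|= 2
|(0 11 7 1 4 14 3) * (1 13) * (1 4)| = 7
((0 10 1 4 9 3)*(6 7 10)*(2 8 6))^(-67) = ((0 2 8 6 7 10 1 4 9 3))^(-67) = (0 6 1 3 8 10 9 2 7 4)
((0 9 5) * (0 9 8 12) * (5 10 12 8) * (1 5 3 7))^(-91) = ((0 3 7 1 5 9 10 12))^(-91) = (0 9 7 12 5 3 10 1)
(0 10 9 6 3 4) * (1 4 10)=[1, 4, 2, 10, 0, 5, 3, 7, 8, 6, 9]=(0 1 4)(3 10 9 6)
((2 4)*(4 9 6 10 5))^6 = (10)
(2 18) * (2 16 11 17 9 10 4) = (2 18 16 11 17 9 10 4) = [0, 1, 18, 3, 2, 5, 6, 7, 8, 10, 4, 17, 12, 13, 14, 15, 11, 9, 16]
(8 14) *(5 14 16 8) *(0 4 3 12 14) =(0 4 3 12 14 5)(8 16) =[4, 1, 2, 12, 3, 0, 6, 7, 16, 9, 10, 11, 14, 13, 5, 15, 8]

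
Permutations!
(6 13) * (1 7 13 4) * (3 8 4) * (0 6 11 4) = (0 6 3 8)(1 7 13 11 4) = [6, 7, 2, 8, 1, 5, 3, 13, 0, 9, 10, 4, 12, 11]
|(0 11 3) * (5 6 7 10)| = |(0 11 3)(5 6 7 10)| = 12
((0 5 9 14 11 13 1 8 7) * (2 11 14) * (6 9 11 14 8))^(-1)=(0 7 8 14 2 9 6 1 13 11 5)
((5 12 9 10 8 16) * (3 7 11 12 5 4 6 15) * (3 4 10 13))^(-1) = ((3 7 11 12 9 13)(4 6 15)(8 16 10))^(-1) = (3 13 9 12 11 7)(4 15 6)(8 10 16)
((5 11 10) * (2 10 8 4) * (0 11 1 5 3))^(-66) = ((0 11 8 4 2 10 3)(1 5))^(-66) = (0 2 11 10 8 3 4)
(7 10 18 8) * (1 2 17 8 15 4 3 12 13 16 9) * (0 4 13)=(0 4 3 12)(1 2 17 8 7 10 18 15 13 16 9)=[4, 2, 17, 12, 3, 5, 6, 10, 7, 1, 18, 11, 0, 16, 14, 13, 9, 8, 15]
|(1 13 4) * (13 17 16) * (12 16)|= 6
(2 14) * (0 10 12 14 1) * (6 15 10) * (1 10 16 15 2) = [6, 0, 10, 3, 4, 5, 2, 7, 8, 9, 12, 11, 14, 13, 1, 16, 15] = (0 6 2 10 12 14 1)(15 16)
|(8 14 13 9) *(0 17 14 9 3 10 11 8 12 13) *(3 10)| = |(0 17 14)(8 9 12 13 10 11)| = 6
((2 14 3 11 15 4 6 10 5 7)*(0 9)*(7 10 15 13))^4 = (2 13 3)(4 6 15)(7 11 14)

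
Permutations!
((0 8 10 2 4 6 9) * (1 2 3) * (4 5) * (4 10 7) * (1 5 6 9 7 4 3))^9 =((0 8 4 9)(1 2 6 7 3 5 10))^9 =(0 8 4 9)(1 6 3 10 2 7 5)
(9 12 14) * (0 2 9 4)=(0 2 9 12 14 4)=[2, 1, 9, 3, 0, 5, 6, 7, 8, 12, 10, 11, 14, 13, 4]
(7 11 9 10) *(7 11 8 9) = [0, 1, 2, 3, 4, 5, 6, 8, 9, 10, 11, 7] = (7 8 9 10 11)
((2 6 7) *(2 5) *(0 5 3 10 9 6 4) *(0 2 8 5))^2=(3 9 7 10 6)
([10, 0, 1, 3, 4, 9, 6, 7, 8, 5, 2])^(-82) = (0 2)(1 10)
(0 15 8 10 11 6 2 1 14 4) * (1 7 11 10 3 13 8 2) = (0 15 2 7 11 6 1 14 4)(3 13 8) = [15, 14, 7, 13, 0, 5, 1, 11, 3, 9, 10, 6, 12, 8, 4, 2]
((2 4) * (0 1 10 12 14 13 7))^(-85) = ((0 1 10 12 14 13 7)(2 4))^(-85) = (0 7 13 14 12 10 1)(2 4)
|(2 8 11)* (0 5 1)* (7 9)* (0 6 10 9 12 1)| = |(0 5)(1 6 10 9 7 12)(2 8 11)| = 6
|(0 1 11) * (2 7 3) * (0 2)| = 6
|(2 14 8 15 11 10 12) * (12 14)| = 10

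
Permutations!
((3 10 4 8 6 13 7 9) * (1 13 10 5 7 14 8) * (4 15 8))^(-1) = (1 4 14 13)(3 9 7 5)(6 8 15 10)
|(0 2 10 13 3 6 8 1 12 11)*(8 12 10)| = |(0 2 8 1 10 13 3 6 12 11)| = 10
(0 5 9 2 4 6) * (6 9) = (0 5 6)(2 4 9) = [5, 1, 4, 3, 9, 6, 0, 7, 8, 2]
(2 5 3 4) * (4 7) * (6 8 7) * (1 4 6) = (1 4 2 5 3)(6 8 7) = [0, 4, 5, 1, 2, 3, 8, 6, 7]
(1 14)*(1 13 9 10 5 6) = (1 14 13 9 10 5 6) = [0, 14, 2, 3, 4, 6, 1, 7, 8, 10, 5, 11, 12, 9, 13]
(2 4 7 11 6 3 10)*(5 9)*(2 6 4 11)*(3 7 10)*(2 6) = (2 11 4 10)(5 9)(6 7) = [0, 1, 11, 3, 10, 9, 7, 6, 8, 5, 2, 4]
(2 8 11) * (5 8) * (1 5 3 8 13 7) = (1 5 13 7)(2 3 8 11) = [0, 5, 3, 8, 4, 13, 6, 1, 11, 9, 10, 2, 12, 7]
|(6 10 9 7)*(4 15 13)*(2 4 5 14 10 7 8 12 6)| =12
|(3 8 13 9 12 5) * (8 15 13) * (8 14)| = 6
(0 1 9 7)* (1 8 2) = (0 8 2 1 9 7) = [8, 9, 1, 3, 4, 5, 6, 0, 2, 7]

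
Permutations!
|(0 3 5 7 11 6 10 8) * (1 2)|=|(0 3 5 7 11 6 10 8)(1 2)|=8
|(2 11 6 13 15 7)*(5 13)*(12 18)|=|(2 11 6 5 13 15 7)(12 18)|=14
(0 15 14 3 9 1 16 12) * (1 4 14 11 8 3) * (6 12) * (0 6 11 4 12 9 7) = (0 15 4 14 1 16 11 8 3 7)(6 9 12) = [15, 16, 2, 7, 14, 5, 9, 0, 3, 12, 10, 8, 6, 13, 1, 4, 11]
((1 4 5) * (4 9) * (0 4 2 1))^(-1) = ((0 4 5)(1 9 2))^(-1) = (0 5 4)(1 2 9)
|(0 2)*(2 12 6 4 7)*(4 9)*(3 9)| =8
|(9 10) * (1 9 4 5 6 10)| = 4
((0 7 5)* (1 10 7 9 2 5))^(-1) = ((0 9 2 5)(1 10 7))^(-1) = (0 5 2 9)(1 7 10)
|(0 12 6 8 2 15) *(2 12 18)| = 12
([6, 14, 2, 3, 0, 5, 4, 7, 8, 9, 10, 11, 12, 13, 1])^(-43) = (0 4 6)(1 14)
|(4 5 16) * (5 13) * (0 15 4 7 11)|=|(0 15 4 13 5 16 7 11)|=8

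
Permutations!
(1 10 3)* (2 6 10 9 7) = (1 9 7 2 6 10 3) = [0, 9, 6, 1, 4, 5, 10, 2, 8, 7, 3]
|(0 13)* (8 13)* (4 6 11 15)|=12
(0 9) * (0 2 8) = (0 9 2 8) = [9, 1, 8, 3, 4, 5, 6, 7, 0, 2]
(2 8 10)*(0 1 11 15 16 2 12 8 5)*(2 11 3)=[1, 3, 5, 2, 4, 0, 6, 7, 10, 9, 12, 15, 8, 13, 14, 16, 11]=(0 1 3 2 5)(8 10 12)(11 15 16)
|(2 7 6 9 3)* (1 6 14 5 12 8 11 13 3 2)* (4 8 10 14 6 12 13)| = 84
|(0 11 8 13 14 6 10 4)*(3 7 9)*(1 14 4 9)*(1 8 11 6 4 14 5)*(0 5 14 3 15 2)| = 12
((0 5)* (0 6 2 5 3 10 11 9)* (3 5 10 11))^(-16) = ((0 5 6 2 10 3 11 9))^(-16) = (11)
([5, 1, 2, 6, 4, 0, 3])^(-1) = [5, 1, 2, 6, 4, 0, 3]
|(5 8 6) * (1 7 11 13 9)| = 15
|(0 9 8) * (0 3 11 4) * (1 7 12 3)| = |(0 9 8 1 7 12 3 11 4)| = 9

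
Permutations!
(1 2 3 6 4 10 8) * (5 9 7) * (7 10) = (1 2 3 6 4 7 5 9 10 8) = [0, 2, 3, 6, 7, 9, 4, 5, 1, 10, 8]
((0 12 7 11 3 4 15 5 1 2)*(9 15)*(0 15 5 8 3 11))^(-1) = (0 7 12)(1 5 9 4 3 8 15 2)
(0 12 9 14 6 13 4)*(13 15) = (0 12 9 14 6 15 13 4) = [12, 1, 2, 3, 0, 5, 15, 7, 8, 14, 10, 11, 9, 4, 6, 13]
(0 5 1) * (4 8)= (0 5 1)(4 8)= [5, 0, 2, 3, 8, 1, 6, 7, 4]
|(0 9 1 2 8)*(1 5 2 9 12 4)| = |(0 12 4 1 9 5 2 8)| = 8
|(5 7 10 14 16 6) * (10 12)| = 7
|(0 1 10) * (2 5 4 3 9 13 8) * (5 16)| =24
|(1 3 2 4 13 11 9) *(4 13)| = |(1 3 2 13 11 9)| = 6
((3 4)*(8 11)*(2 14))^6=(14)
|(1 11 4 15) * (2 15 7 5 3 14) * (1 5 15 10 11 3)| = 10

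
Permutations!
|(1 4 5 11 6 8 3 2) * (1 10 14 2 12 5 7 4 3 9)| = |(1 3 12 5 11 6 8 9)(2 10 14)(4 7)| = 24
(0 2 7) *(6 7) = [2, 1, 6, 3, 4, 5, 7, 0] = (0 2 6 7)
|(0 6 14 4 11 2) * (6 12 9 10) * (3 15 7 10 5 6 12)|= 13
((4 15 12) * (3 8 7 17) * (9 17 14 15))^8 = ((3 8 7 14 15 12 4 9 17))^8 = (3 17 9 4 12 15 14 7 8)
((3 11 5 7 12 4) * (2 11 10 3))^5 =((2 11 5 7 12 4)(3 10))^5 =(2 4 12 7 5 11)(3 10)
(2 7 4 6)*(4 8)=[0, 1, 7, 3, 6, 5, 2, 8, 4]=(2 7 8 4 6)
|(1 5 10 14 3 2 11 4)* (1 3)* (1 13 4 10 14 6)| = 10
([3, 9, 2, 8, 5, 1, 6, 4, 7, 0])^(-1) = [9, 5, 2, 0, 7, 4, 6, 8, 3, 1]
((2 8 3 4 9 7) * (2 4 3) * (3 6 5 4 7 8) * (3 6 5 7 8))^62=((2 6 7 8)(3 5 4 9))^62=(2 7)(3 4)(5 9)(6 8)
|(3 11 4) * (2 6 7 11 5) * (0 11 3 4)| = 10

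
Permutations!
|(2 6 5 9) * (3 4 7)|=|(2 6 5 9)(3 4 7)|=12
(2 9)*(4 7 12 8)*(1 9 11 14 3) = [0, 9, 11, 1, 7, 5, 6, 12, 4, 2, 10, 14, 8, 13, 3] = (1 9 2 11 14 3)(4 7 12 8)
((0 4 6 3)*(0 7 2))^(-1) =(0 2 7 3 6 4)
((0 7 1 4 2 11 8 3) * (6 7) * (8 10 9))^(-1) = (0 3 8 9 10 11 2 4 1 7 6)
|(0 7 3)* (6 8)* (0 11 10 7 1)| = 4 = |(0 1)(3 11 10 7)(6 8)|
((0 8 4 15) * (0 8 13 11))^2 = ((0 13 11)(4 15 8))^2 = (0 11 13)(4 8 15)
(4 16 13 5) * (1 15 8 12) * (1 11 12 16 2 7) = (1 15 8 16 13 5 4 2 7)(11 12) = [0, 15, 7, 3, 2, 4, 6, 1, 16, 9, 10, 12, 11, 5, 14, 8, 13]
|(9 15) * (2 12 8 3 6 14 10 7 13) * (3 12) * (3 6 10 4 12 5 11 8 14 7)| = |(2 6 7 13)(3 10)(4 12 14)(5 11 8)(9 15)| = 12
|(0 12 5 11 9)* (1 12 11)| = 3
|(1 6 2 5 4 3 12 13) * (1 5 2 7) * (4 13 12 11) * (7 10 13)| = 6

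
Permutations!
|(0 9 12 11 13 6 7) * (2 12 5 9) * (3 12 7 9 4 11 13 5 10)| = |(0 2 7)(3 12 13 6 9 10)(4 11 5)| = 6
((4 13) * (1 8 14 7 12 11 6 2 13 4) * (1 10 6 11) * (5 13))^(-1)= ((1 8 14 7 12)(2 5 13 10 6))^(-1)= (1 12 7 14 8)(2 6 10 13 5)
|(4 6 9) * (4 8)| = |(4 6 9 8)| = 4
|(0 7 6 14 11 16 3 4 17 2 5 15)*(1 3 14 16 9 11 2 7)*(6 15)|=70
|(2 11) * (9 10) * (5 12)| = 2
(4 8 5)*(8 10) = [0, 1, 2, 3, 10, 4, 6, 7, 5, 9, 8] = (4 10 8 5)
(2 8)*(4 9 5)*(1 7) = (1 7)(2 8)(4 9 5) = [0, 7, 8, 3, 9, 4, 6, 1, 2, 5]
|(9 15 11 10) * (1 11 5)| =|(1 11 10 9 15 5)| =6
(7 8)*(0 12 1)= (0 12 1)(7 8)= [12, 0, 2, 3, 4, 5, 6, 8, 7, 9, 10, 11, 1]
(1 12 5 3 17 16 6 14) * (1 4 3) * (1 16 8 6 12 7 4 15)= (1 7 4 3 17 8 6 14 15)(5 16 12)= [0, 7, 2, 17, 3, 16, 14, 4, 6, 9, 10, 11, 5, 13, 15, 1, 12, 8]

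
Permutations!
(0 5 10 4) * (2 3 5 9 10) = (0 9 10 4)(2 3 5) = [9, 1, 3, 5, 0, 2, 6, 7, 8, 10, 4]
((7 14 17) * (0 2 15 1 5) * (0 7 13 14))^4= (0 5 15)(1 2 7)(13 14 17)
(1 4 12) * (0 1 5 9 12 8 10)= (0 1 4 8 10)(5 9 12)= [1, 4, 2, 3, 8, 9, 6, 7, 10, 12, 0, 11, 5]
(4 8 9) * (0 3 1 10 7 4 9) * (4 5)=(0 3 1 10 7 5 4 8)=[3, 10, 2, 1, 8, 4, 6, 5, 0, 9, 7]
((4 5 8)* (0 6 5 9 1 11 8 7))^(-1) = (0 7 5 6)(1 9 4 8 11)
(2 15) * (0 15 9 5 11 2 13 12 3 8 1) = (0 15 13 12 3 8 1)(2 9 5 11) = [15, 0, 9, 8, 4, 11, 6, 7, 1, 5, 10, 2, 3, 12, 14, 13]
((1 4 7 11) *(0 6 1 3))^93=(0 1 7 3 6 4 11)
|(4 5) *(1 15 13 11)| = |(1 15 13 11)(4 5)| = 4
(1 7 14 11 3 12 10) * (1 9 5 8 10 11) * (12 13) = (1 7 14)(3 13 12 11)(5 8 10 9) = [0, 7, 2, 13, 4, 8, 6, 14, 10, 5, 9, 3, 11, 12, 1]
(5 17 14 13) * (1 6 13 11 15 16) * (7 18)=(1 6 13 5 17 14 11 15 16)(7 18)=[0, 6, 2, 3, 4, 17, 13, 18, 8, 9, 10, 15, 12, 5, 11, 16, 1, 14, 7]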